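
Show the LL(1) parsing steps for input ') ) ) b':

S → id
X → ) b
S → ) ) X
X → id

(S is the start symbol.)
LL(1) parsing maintains a stack (initially the start symbol over $) and the input. At each step: if the stack top is a terminal, match it against the current input token; if it is a non-terminal N, replace it with the RHS of M[N, lookahead] (the unique production whose predict set contains the lookahead).

Stack is shown with the top on the left.

Stack    Input      Action
--------------------------
S $      ) ) ) b $  output S → ) ) X
) ) X $  ) ) ) b $  match ')'
) X $    ) ) b $    match ')'
X $      ) b $      output X → ) b
) b $    ) b $      match ')'
b $      b $        match 'b'
$        $          accept

The string is accepted.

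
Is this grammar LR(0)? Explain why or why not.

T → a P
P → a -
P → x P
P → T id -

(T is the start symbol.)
Yes, the grammar is LR(0)

A grammar is LR(0) if no state in the canonical LR(0) collection has:
  - both a shift item (dot before a terminal) and a complete item (shift-reduce conflict), or
  - two or more complete items (reduce-reduce conflict; the accept item [T' → T .] counts as a complete item here).

Augment with T' → T and build the canonical LR(0) collection (I0 = CLOSURE({[T' → . T]}), then GOTO on every symbol after a dot until no new states appear). It has 11 states:
  I0: { [T → . a P], [T' → . T] }  — shift
  I1: { [T' → T .] }  — accept
  I2: { [P → . T id -], [P → . a -], [P → . x P], [T → . a P], [T → a . P] }  — shift
  I3: { [T → a P .] }  — reduce
  I4: { [P → T . id -] }  — shift
  I5: { [P → . T id -], [P → . a -], [P → . x P], [P → a . -], [T → . a P], [T → a . P] }  — shift
  I6: { [P → . T id -], [P → . a -], [P → . x P], [P → x . P], [T → . a P] }  — shift
  I7: { [P → x P .] }  — reduce
  I8: { [P → a - .] }  — reduce
  I9: { [P → T id . -] }  — shift
  I10: { [P → T id - .] }  — reduce

Every state is either a pure shift/goto state or contains exactly one complete item and nothing to shift — no conflicts. The grammar is LR(0).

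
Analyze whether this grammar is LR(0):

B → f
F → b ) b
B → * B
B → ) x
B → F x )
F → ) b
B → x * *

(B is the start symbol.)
Yes, the grammar is LR(0)

A grammar is LR(0) if no state in the canonical LR(0) collection has:
  - both a shift item (dot before a terminal) and a complete item (shift-reduce conflict), or
  - two or more complete items (reduce-reduce conflict; the accept item [B' → B .] counts as a complete item here).

Augment with B' → B and build the canonical LR(0) collection (I0 = CLOSURE({[B' → . B]}), then GOTO on every symbol after a dot until no new states appear). It has 17 states:
  I0: { [B → . ) x], [B → . * B], [B → . F x )], [B → . f], [B → . x * *], [B' → . B], [F → . ) b], [F → . b ) b] }  — shift
  I1: { [B → ) . x], [F → ) . b] }  — shift
  I2: { [B → * . B], [B → . ) x], [B → . * B], [B → . F x )], [B → . f], [B → . x * *], [F → . ) b], [F → . b ) b] }  — shift
  I3: { [B' → B .] }  — accept
  I4: { [B → F . x )] }  — shift
  I5: { [F → b . ) b] }  — shift
  I6: { [B → f .] }  — reduce
  I7: { [B → x . * *] }  — shift
  I8: { [B → x * . *] }  — shift
  I9: { [B → x * * .] }  — reduce
  I10: { [F → b ) . b] }  — shift
  I11: { [F → b ) b .] }  — reduce
  I12: { [B → F x . )] }  — shift
  I13: { [B → F x ) .] }  — reduce
  I14: { [B → * B .] }  — reduce
  I15: { [F → ) b .] }  — reduce
  I16: { [B → ) x .] }  — reduce

Every state is either a pure shift/goto state or contains exactly one complete item and nothing to shift — no conflicts. The grammar is LR(0).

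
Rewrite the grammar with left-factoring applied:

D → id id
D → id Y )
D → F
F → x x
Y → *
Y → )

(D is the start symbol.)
D → id D'
D' → id
D' → Y )
D → F
F → x x
Y → *
Y → )

Left-factoring transforms A → αβ₁ | αβ₂ into A → αA' and A' → β₁ | β₂
(α is the longest common prefix among the alternatives). Repeat until
no nonterminal has two alternatives with a common prefix.

Round 1: D has alternatives sharing prefix 'id'. Introduce D': D → id D'
  Add: D' → id
  Add: D' → Y )

No remaining common prefixes — done.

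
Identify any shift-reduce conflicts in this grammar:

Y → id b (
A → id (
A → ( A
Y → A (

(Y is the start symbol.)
A shift-reduce conflict occurs when an LR(0) state has both:
  - a complete (reduce) item [A → α .] (dot at the end), and
  - a shift item [B → β . c γ] (dot before a terminal).

Augment with Y' → Y and build the canonical LR(0) collection (I0 = CLOSURE({[Y' → . Y]}), then GOTO on every symbol after a dot until no new states appear). It has 11 states:
  I0: { [A → . ( A], [A → . id (], [Y → . A (], [Y → . id b (], [Y' → . Y] }  — shift
  I1: { [A → ( . A], [A → . ( A], [A → . id (] }  — shift
  I2: { [Y → A . (] }  — shift
  I3: { [Y' → Y .] }  — accept
  I4: { [A → id . (], [Y → id . b (] }  — shift
  I5: { [A → id ( .] }  — reduce
  I6: { [Y → id b . (] }  — shift
  I7: { [Y → id b ( .] }  — reduce
  I8: { [Y → A ( .] }  — reduce
  I9: { [A → ( A .] }  — reduce
  I10: { [A → id . (] }  — shift

No state contains both a complete item and a shift item.

Answer: No shift-reduce conflicts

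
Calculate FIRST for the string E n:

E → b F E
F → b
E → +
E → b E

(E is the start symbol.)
FIRST sets of the non-terminals involved (from the grammar, by fixed-point iteration):
  FIRST(E) = { '+', 'b' }

To compute FIRST(E n), process the symbols left to right:
Symbol E is a non-terminal. Add FIRST(E) \ {ε} = { '+', 'b' }
E is not nullable (ε ∉ FIRST(E)), so stop here.
FIRST(E n) = { '+', 'b' }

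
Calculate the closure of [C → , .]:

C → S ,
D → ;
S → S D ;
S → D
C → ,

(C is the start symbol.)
To compute CLOSURE, for each item [A → α.Bβ] where B is a non-terminal, add [B → .γ] for all productions B → γ; repeat for the newly added items until nothing changes.

Start with: [C → , .]
The dot is at the end, so nothing is added.

CLOSURE = { [C → , .] }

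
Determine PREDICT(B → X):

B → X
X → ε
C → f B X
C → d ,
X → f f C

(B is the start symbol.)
PREDICT(B → X) = (FIRST(RHS) \ {ε}) ∪ (FOLLOW(B) if ε ∈ FIRST(RHS), i.e. RHS ⇒* ε)
FIRST(X) = { 'f', ε }
FIRST(X) = { 'f', ε }
ε ∈ FIRST(X) (the right-hand side is nullable), so add FOLLOW(B) = { $, 'f' }
PREDICT(B → X) = { $, 'f' }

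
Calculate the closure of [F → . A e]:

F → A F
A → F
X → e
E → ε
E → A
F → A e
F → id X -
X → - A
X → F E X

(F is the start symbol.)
To compute CLOSURE, for each item [A → α.Bβ] where B is a non-terminal, add [B → .γ] for all productions B → γ; repeat for the newly added items until nothing changes.

Start with: [F → . A e]
  [F → . A e] has the dot before A: add [A → . F]
  [A → . F] has the dot before F: add [F → . A F], [F → . id X -]
No further items can be added.

CLOSURE = { [A → . F], [F → . A F], [F → . A e], [F → . id X -] }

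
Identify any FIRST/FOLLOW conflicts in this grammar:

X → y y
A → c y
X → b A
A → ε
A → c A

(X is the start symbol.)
A FIRST/FOLLOW conflict occurs when a non-terminal N has a nullable alternative N → β (β ⇒* ε) and another alternative N → α with FIRST(α) ∩ FOLLOW(N) ≠ ∅: on such a lookahead the parser cannot decide between expanding α and letting N vanish via β.

Nullable non-terminals: A.

A: nullable alternative(s) A → ε; FOLLOW(A) = { $ }
  A → c y: FIRST \ {ε} = { 'c' } — disjoint from FOLLOW(A)
  A → ε: FIRST \ {ε} = { } — this is the only nullable alternative, skip
  A → c A: FIRST \ {ε} = { 'c' } — disjoint from FOLLOW(A)

X has no nullable alternative, so no FIRST/FOLLOW check is needed there.

No FIRST/FOLLOW conflicts found.

Answer: No FIRST/FOLLOW conflicts.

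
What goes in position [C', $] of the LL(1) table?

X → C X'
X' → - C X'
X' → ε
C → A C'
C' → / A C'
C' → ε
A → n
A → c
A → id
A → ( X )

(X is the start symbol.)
C' → ε

To find M[C', $], we find productions for C' where $ is in the predict set (PREDICT(N → α) = (FIRST(α) \ {ε}) ∪ (FOLLOW(N) if α ⇒* ε)).

Relevant sets:
  FOLLOW(C') = { $, ')', '-' }

C' → / A C': PREDICT = { '/' }
C' → ε: PREDICT = { $, ')', '-' }
  $ is in predict set, so this production goes in M[C', $]

M[C', $] = C' → ε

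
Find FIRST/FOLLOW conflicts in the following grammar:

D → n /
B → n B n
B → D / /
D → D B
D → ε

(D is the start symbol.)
Yes. D → n '/' with FOLLOW(D) on { 'n' }; D → D B with FOLLOW(D) on { '/', 'n' }

Nullable non-terminals: D.
FIRST sets used below: FIRST(D) = { '/', 'n', ε }, FIRST(B) = { '/', 'n' }

D: nullable alternative(s) D → ε; FOLLOW(D) = { $, '/', 'n' }
  D → n /: FIRST \ {ε} = { 'n' } — overlaps FOLLOW(D) on { 'n' }: CONFLICT
  D → D B: FIRST \ {ε} = { '/', 'n' } — overlaps FOLLOW(D) on { '/', 'n' }: CONFLICT
  D → ε: FIRST \ {ε} = { } — this is the only nullable alternative, skip

B has no nullable alternative, so no FIRST/FOLLOW check is needed there.

So the grammar has 2 FIRST/FOLLOW conflicts (marked CONFLICT above).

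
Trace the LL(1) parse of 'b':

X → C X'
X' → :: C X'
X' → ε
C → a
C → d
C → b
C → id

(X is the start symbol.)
LL(1) parsing maintains a stack (initially the start symbol over $) and the input. At each step: if the stack top is a terminal, match it against the current input token; if it is a non-terminal N, replace it with the RHS of M[N, lookahead] (the unique production whose predict set contains the lookahead).

Stack is shown with the top on the left.

Stack   Input  Action
---------------------
X $     b $    output X → C X'
C X' $  b $    output C → b
b X' $  b $    match 'b'
X' $    $      output X' → ε
$       $      accept

The string is accepted.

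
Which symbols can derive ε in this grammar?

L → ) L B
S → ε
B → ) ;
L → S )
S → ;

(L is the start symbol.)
ε-productions: S → ε
So S is immediately nullable.
No further non-terminal can be added: every production for the remaining non-terminals contains a terminal or a non-nullable non-terminal.
Nullable = { 'S' }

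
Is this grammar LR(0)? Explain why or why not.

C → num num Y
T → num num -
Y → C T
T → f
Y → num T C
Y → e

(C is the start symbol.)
Augment with C' → C and build the canonical LR(0) collection (I0 = CLOSURE({[C' → . C]}), then GOTO on every symbol after a dot until no new states appear). It has 17 states:
  I0: { [C → . num num Y], [C' → . C] }  — shift
  I1: { [C' → C .] }  — accept
  I2: { [C → num . num Y] }  — shift
  I3: { [C → . num num Y], [C → num num . Y], [Y → . C T], [Y → . e], [Y → . num T C] }  — shift
  I4: { [T → . f], [T → . num num -], [Y → C . T] }  — shift
  I5: { [C → num num Y .] }  — reduce
  I6: { [Y → e .] }  — reduce
  I7: { [C → num . num Y], [T → . f], [T → . num num -], [Y → num . T C] }  — shift
  I8: { [C → . num num Y], [Y → num T . C] }  — shift
  I9: { [T → f .] }  — reduce
  I10: { [C → . num num Y], [C → num num . Y], [T → num . num -], [Y → . C T], [Y → . e], [Y → . num T C] }  — shift
  I11: { [C → num . num Y], [T → . f], [T → . num num -], [T → num num . -], [Y → num . T C] }  — shift
  I12: { [T → num num - .] }  — reduce
  I13: { [Y → num T C .] }  — reduce
  I14: { [Y → C T .] }  — reduce
  I15: { [T → num . num -] }  — shift
  I16: { [T → num num . -] }  — shift

Every state is either a pure shift/goto state or contains exactly one complete item and nothing to shift — no conflicts. The grammar is LR(0).

Answer: Yes, the grammar is LR(0)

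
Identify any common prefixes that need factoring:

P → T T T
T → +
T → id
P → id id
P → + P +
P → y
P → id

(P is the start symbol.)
Left-factoring is needed when two productions for the same non-terminal
share a common prefix on the right-hand side.

Productions for P:
  P → T T T
  P → id id
  P → + P +
  P → y
  P → id
Productions for T:
  T → +
  T → id

Found common prefix 'id' in productions for P

Answer: Yes, P has productions with common prefix 'id'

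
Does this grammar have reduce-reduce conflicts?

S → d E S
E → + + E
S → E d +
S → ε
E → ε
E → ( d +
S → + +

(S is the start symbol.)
A reduce-reduce conflict occurs when an LR(0) state has two complete items [A → α .] and [B → β .] — both call for a reduction, and with no lookahead the parser cannot choose between them.

Augment with S' → S and build the canonical LR(0) collection (I0 = CLOSURE({[S' → . S]}), then GOTO on every symbol after a dot until no new states appear). It has 16 states:
  I0: { [E → . ( d +], [E → . + + E], [E → .], [S → . + +], [S → . E d +], [S → . d E S], [S → .], [S' → . S] }  — shift, 2 reduces
  I1: { [E → ( . d +] }  — shift
  I2: { [E → + . + E], [S → + . +] }  — shift
  I3: { [S → E . d +] }  — shift
  I4: { [S' → S .] }  — accept
  I5: { [E → . ( d +], [E → . + + E], [E → .], [S → d . E S] }  — shift, reduce
  I6: { [E → + . + E] }  — shift
  I7: { [E → . ( d +], [E → . + + E], [E → .], [S → . + +], [S → . E d +], [S → . d E S], [S → .], [S → d E . S] }  — shift, 2 reduces
  I8: { [S → d E S .] }  — reduce
  I9: { [E → + + . E], [E → . ( d +], [E → . + + E], [E → .] }  — shift, reduce
  I10: { [E → + + E .] }  — reduce
  I11: { [S → E d . +] }  — shift
  I12: { [S → E d + .] }  — reduce
  I13: { [E → + + . E], [E → . ( d +], [E → . + + E], [E → .], [S → + + .] }  — shift, 2 reduces
  I14: { [E → ( d . +] }  — shift
  I15: { [E → ( d + .] }  — reduce

I0 contains complete items [E → .], [S → .] — reduce-reduce conflict.
I7 contains complete items [E → .], [S → .] — reduce-reduce conflict.
I13 contains complete items [E → .], [S → + + .] — reduce-reduce conflict.

Answer: Yes — I0: [E → .] vs [S → .]; I7: [E → .] vs [S → .]; I13: [E → .] vs [S → + + .]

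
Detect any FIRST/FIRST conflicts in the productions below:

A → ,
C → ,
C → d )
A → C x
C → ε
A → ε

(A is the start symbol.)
A FIRST/FIRST conflict occurs when two productions N → α and N → β for the same non-terminal have FIRST(α) ∩ FIRST(β) ≠ ∅ (with ε ∈ FIRST of a nullable right-hand side, so two nullable alternatives also conflict).

FIRST sets of the non-terminals at (or reachable through a nullable prefix from) the front of some alternative:
  FIRST(C) = { ',', 'd', ε }

Productions for A:
  A → ,: FIRST = { ',' }
  A → C x: FIRST = { ',', 'd', 'x' }
  A → ε: FIRST = { ε }
Productions for C:
  C → ,: FIRST = { ',' }
  C → d ): FIRST = { 'd' }
  C → ε: FIRST = { ε }

Conflict for A: A → , and A → C x
  Overlap: { ',' }

Answer: Yes. A → ',' / A → C x on { ',' }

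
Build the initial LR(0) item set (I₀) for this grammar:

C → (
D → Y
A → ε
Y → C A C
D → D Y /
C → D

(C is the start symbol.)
First, augment the grammar with C' → C
I₀ = CLOSURE({ [C' → . C] }):
  [C' → . C] has the dot before C: add [C → . (], [C → . D]
  [C → . D] has the dot before D: add [D → . Y], [D → . D Y /]
  [D → . Y] has the dot before Y: add [Y → . C A C]
No further items can be added.

I₀ = { [C → . (], [C → . D], [C' → . C], [D → . D Y /], [D → . Y], [Y → . C A C] }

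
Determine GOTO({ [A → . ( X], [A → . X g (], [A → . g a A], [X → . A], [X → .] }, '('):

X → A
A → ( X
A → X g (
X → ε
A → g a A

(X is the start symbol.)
GOTO(I, '(') = CLOSURE({ [A → αX.β] : [A → α.Xβ] ∈ I, X = '(' })

Items with dot before '(', with the dot advanced:
  [A → . ( X] → [A → ( . X]
Closure of the advanced items:
  [A → ( . X] has the dot before X: add [X → . A], [X → .]
  [X → . A] has the dot before A: add [A → . ( X], [A → . X g (], [A → . g a A]

GOTO = { [A → ( . X], [A → . ( X], [A → . X g (], [A → . g a A], [X → . A], [X → .] }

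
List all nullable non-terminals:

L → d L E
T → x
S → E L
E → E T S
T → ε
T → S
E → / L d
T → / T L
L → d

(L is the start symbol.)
A non-terminal is nullable if it can derive ε (the empty string): either it has an ε-production, or it has a production whose right-hand side consists entirely of nullable non-terminals.

ε-productions: T → ε
So T is immediately nullable.
No further non-terminal can be added: every production for the remaining non-terminals contains a terminal or a non-nullable non-terminal.
Nullable = { 'T' }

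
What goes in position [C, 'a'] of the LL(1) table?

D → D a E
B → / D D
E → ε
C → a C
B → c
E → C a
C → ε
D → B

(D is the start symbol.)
To find M[C, 'a'], we find productions for C where 'a' is in the predict set (PREDICT(N → α) = (FIRST(α) \ {ε}) ∪ (FOLLOW(N) if α ⇒* ε)).

Relevant sets:
  FOLLOW(C) = { 'a' }

C → a C: PREDICT = { 'a' }
  'a' is in predict set, so this production goes in M[C, 'a']
C → ε: PREDICT = { 'a' }
  'a' is in predict set, so this production goes in M[C, 'a']

M[C, 'a'] = C → a C, C → ε  (a multiply-defined cell — the grammar is not LL(1))

Answer: C → a C, C → ε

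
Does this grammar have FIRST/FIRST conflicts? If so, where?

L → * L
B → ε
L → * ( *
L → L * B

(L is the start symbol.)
Yes. L → '*' L / L → '*' '(' '*' on { '*' }; L → '*' L / L → L '*' B on { '*' }; L → '*' '(' '*' / L → L '*' B on { '*' }

A FIRST/FIRST conflict occurs when two productions N → α and N → β for the same non-terminal have FIRST(α) ∩ FIRST(β) ≠ ∅ (with ε ∈ FIRST of a nullable right-hand side, so two nullable alternatives also conflict).

FIRST sets of the non-terminals at (or reachable through a nullable prefix from) the front of some alternative:
  FIRST(L) = { '*' }

Productions for L:
  L → * L: FIRST = { '*' }
  L → * ( *: FIRST = { '*' }
  L → L * B: FIRST = { '*' }
B has only one production, so no FIRST/FIRST conflict is possible there.

Conflict for L: L → * L and L → * ( *
  Overlap: { '*' }
Conflict for L: L → * L and L → L * B
  Overlap: { '*' }
Conflict for L: L → * ( * and L → L * B
  Overlap: { '*' }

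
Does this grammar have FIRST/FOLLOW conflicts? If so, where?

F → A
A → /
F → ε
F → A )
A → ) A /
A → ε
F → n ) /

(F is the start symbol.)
Yes. A → '/' with FOLLOW(A) on { '/' }; A → ')' A '/' with FOLLOW(A) on { ')' }

A FIRST/FOLLOW conflict occurs when a non-terminal N has a nullable alternative N → β (β ⇒* ε) and another alternative N → α with FIRST(α) ∩ FOLLOW(N) ≠ ∅: on such a lookahead the parser cannot decide between expanding α and letting N vanish via β.

Nullable non-terminals: A, F.
FIRST sets used below: FIRST(A) = { ')', '/', ε }

A: nullable alternative(s) A → ε; FOLLOW(A) = { $, ')', '/' }
  A → /: FIRST \ {ε} = { '/' } — overlaps FOLLOW(A) on { '/' }: CONFLICT
  A → ) A /: FIRST \ {ε} = { ')' } — overlaps FOLLOW(A) on { ')' }: CONFLICT
  A → ε: FIRST \ {ε} = { } — this is the only nullable alternative, skip

F: nullable alternative(s) F → A, F → ε; FOLLOW(F) = { $ }
  F → A: FIRST \ {ε} = { ')', '/' } — disjoint from FOLLOW(F)
  F → ε: FIRST \ {ε} = { } — disjoint from FOLLOW(F)
  F → A ): FIRST \ {ε} = { ')', '/' } — disjoint from FOLLOW(F)
  F → n ) /: FIRST \ {ε} = { 'n' } — disjoint from FOLLOW(F)

So the grammar has 2 FIRST/FOLLOW conflicts (marked CONFLICT above).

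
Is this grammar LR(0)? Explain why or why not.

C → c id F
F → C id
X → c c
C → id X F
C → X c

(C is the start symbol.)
A grammar is LR(0) if no state in the canonical LR(0) collection has:
  - both a shift item (dot before a terminal) and a complete item (shift-reduce conflict), or
  - two or more complete items (reduce-reduce conflict; the accept item [C' → C .] counts as a complete item here).

Augment with C' → C and build the canonical LR(0) collection (I0 = CLOSURE({[C' → . C]}), then GOTO on every symbol after a dot until no new states appear). It has 14 states:
  I0: { [C → . X c], [C → . c id F], [C → . id X F], [C' → . C], [X → . c c] }  — shift
  I1: { [C' → C .] }  — accept
  I2: { [C → X . c] }  — shift
  I3: { [C → c . id F], [X → c . c] }  — shift
  I4: { [C → id . X F], [X → . c c] }  — shift
  I5: { [C → . X c], [C → . c id F], [C → . id X F], [C → id X . F], [F → . C id], [X → . c c] }  — shift
  I6: { [X → c . c] }  — shift
  I7: { [X → c c .] }  — reduce
  I8: { [F → C . id] }  — shift
  I9: { [C → id X F .] }  — reduce
  I10: { [F → C id .] }  — reduce
  I11: { [C → . X c], [C → . c id F], [C → . id X F], [C → c id . F], [F → . C id], [X → . c c] }  — shift
  I12: { [C → c id F .] }  — reduce
  I13: { [C → X c .] }  — reduce

Every state is either a pure shift/goto state or contains exactly one complete item and nothing to shift — no conflicts. The grammar is LR(0).

Answer: Yes, the grammar is LR(0)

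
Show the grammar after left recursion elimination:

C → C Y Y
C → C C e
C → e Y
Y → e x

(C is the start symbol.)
C is directly left-recursive. The standard transformation for
  A → A α₁ | ... | A α_m | β₁ | ... | β_n
is
  A  → β₁ A' | ... | β_n A'
  A' → α₁ A' | ... | α_m A' | ε

C → e Y becomes C → e Y C'
C → C Y Y becomes C' → Y Y C'
C → C C e becomes C' → C e C'
Add C' → ε

Productions for other non-terminals are unchanged:
  Y → e x

Resulting grammar:
C → e Y C'
C' → Y Y C'
C' → C e C'
C' → ε
Y → e x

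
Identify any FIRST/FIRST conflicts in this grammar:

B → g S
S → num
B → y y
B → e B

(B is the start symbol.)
A FIRST/FIRST conflict occurs when two productions N → α and N → β for the same non-terminal have FIRST(α) ∩ FIRST(β) ≠ ∅ (with ε ∈ FIRST of a nullable right-hand side, so two nullable alternatives also conflict).

Productions for B:
  B → g S: FIRST = { 'g' }
  B → y y: FIRST = { 'y' }
  B → e B: FIRST = { 'e' }
S has only one production, so no FIRST/FIRST conflict is possible there.

All alternatives of each non-terminal have pairwise disjoint FIRST sets.

Answer: No FIRST/FIRST conflicts.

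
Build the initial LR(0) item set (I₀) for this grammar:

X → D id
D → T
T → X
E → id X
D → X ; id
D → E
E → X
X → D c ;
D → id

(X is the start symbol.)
{ [D → . E], [D → . T], [D → . X ; id], [D → . id], [E → . X], [E → . id X], [T → . X], [X → . D c ;], [X → . D id], [X' → . X] }

First, augment the grammar with X' → X
I₀ = CLOSURE({ [X' → . X] }):
  [X' → . X] has the dot before X: add [X → . D id], [X → . D c ;]
  [X → . D id] has the dot before D: add [D → . T], [D → . X ; id], [D → . E], [D → . id]
  [D → . T] has the dot before T: add [T → . X]
  [D → . E] has the dot before E: add [E → . id X], [E → . X]
No further items can be added.

I₀ = { [D → . E], [D → . T], [D → . X ; id], [D → . id], [E → . X], [E → . id X], [T → . X], [X → . D c ;], [X → . D id], [X' → . X] }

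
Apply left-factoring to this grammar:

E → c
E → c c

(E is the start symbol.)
Left-factoring transforms A → αβ₁ | αβ₂ into A → αA' and A' → β₁ | β₂
(α is the longest common prefix among the alternatives). Repeat until
no nonterminal has two alternatives with a common prefix.

Round 1: E has alternatives sharing prefix 'c'. Introduce E': E → c E'
  Add: E' → ε
  Add: E' → c

No remaining common prefixes — done.

Resulting grammar:
E → c E'
E' → ε
E' → c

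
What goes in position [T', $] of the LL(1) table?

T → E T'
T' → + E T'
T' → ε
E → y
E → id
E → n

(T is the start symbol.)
To find M[T', $], we find productions for T' where $ is in the predict set (PREDICT(N → α) = (FIRST(α) \ {ε}) ∪ (FOLLOW(N) if α ⇒* ε)).

Relevant sets:
  FOLLOW(T') = { $ }

T' → + E T': PREDICT = { '+' }
T' → ε: PREDICT = { $ }
  $ is in predict set, so this production goes in M[T', $]

M[T', $] = T' → ε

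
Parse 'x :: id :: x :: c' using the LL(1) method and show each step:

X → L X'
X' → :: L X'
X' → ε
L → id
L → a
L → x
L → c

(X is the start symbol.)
LL(1) parsing maintains a stack (initially the start symbol over $) and the input. At each step: if the stack top is a terminal, match it against the current input token; if it is a non-terminal N, replace it with the RHS of M[N, lookahead] (the unique production whose predict set contains the lookahead).

Stack is shown with the top on the left.

Stack      Input                Action
--------------------------------------
X $        x :: id :: x :: c $  output X → L X'
L X' $     x :: id :: x :: c $  output L → x
x X' $     x :: id :: x :: c $  match 'x'
X' $       :: id :: x :: c $    output X' → :: L X'
:: L X' $  :: id :: x :: c $    match '::'
L X' $     id :: x :: c $       output L → id
id X' $    id :: x :: c $       match 'id'
X' $       :: x :: c $          output X' → :: L X'
:: L X' $  :: x :: c $          match '::'
L X' $     x :: c $             output L → x
x X' $     x :: c $             match 'x'
X' $       :: c $               output X' → :: L X'
:: L X' $  :: c $               match '::'
L X' $     c $                  output L → c
c X' $     c $                  match 'c'
X' $       $                    output X' → ε
$          $                    accept

The string is accepted.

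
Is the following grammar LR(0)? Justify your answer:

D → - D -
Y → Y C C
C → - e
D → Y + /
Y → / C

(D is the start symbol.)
Yes, the grammar is LR(0)

Augment with D' → D and build the canonical LR(0) collection (I0 = CLOSURE({[D' → . D]}), then GOTO on every symbol after a dot until no new states appear). It has 14 states:
  I0: { [D → . - D -], [D → . Y + /], [D' → . D], [Y → . / C], [Y → . Y C C] }  — shift
  I1: { [D → - . D -], [D → . - D -], [D → . Y + /], [Y → . / C], [Y → . Y C C] }  — shift
  I2: { [C → . - e], [Y → / . C] }  — shift
  I3: { [D' → D .] }  — accept
  I4: { [C → . - e], [D → Y . + /], [Y → Y . C C] }  — shift
  I5: { [D → Y + . /] }  — shift
  I6: { [C → - . e] }  — shift
  I7: { [C → . - e], [Y → Y C . C] }  — shift
  I8: { [Y → Y C C .] }  — reduce
  I9: { [C → - e .] }  — reduce
  I10: { [D → Y + / .] }  — reduce
  I11: { [Y → / C .] }  — reduce
  I12: { [D → - D . -] }  — shift
  I13: { [D → - D - .] }  — reduce

Every state is either a pure shift/goto state or contains exactly one complete item and nothing to shift — no conflicts. The grammar is LR(0).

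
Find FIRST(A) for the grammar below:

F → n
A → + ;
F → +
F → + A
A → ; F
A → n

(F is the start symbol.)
From A → + ;:
  - '+' is a terminal: add '+' and stop
From A → ; F:
  - ';' is a terminal: add ';' and stop
From A → n:
  - n is a terminal: add 'n' and stop

Collecting: FIRST(A) = { '+', ';', 'n' }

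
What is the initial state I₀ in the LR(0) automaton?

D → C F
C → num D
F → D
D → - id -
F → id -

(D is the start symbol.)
First, augment the grammar with D' → D
I₀ = CLOSURE({ [D' → . D] }):
  [D' → . D] has the dot before D: add [D → . C F], [D → . - id -]
  [D → . C F] has the dot before C: add [C → . num D]
No further items can be added.

I₀ = { [C → . num D], [D → . - id -], [D → . C F], [D' → . D] }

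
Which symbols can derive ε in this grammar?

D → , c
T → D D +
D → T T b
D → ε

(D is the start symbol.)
ε-productions: D → ε
So D is immediately nullable.
No further non-terminal can be added: every production for the remaining non-terminals contains a terminal or a non-nullable non-terminal.
Nullable = { 'D' }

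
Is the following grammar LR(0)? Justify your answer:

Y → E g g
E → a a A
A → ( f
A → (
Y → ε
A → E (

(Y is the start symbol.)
Augment with Y' → Y and build the canonical LR(0) collection (I0 = CLOSURE({[Y' → . Y]}), then GOTO on every symbol after a dot until no new states appear). It has 12 states:
  I0: { [E → . a a A], [Y → . E g g], [Y → .], [Y' → . Y] }  — shift, reduce
  I1: { [Y → E . g g] }  — shift
  I2: { [Y' → Y .] }  — accept
  I3: { [E → a . a A] }  — shift
  I4: { [A → . ( f], [A → . (], [A → . E (], [E → . a a A], [E → a a . A] }  — shift
  I5: { [A → ( . f], [A → ( .] }  — shift, reduce
  I6: { [E → a a A .] }  — reduce
  I7: { [A → E . (] }  — shift
  I8: { [A → E ( .] }  — reduce
  I9: { [A → ( f .] }  — reduce
  I10: { [Y → E g . g] }  — shift
  I11: { [Y → E g g .] }  — reduce

Conflict in state I0:
  Shift-reduce conflict between [Y → .] and [E → . a a A]
So the grammar is NOT LR(0).

Answer: No. Shift-reduce conflict between [Y → .] and [E → . a a A]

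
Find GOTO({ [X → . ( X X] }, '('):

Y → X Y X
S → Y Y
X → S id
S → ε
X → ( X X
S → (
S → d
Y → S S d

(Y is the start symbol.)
GOTO(I, '(') = CLOSURE({ [A → αX.β] : [A → α.Xβ] ∈ I, X = '(' })

Items with dot before '(', with the dot advanced:
  [X → . ( X X] → [X → ( . X X]
Closure of the advanced items:
  [X → ( . X X] has the dot before X: add [X → . S id], [X → . ( X X]
  [X → . S id] has the dot before S: add [S → . Y Y], [S → .], [S → . (], [S → . d]
  [S → . Y Y] has the dot before Y: add [Y → . X Y X], [Y → . S S d]

GOTO = { [S → . (], [S → . Y Y], [S → . d], [S → .], [X → ( . X X], [X → . ( X X], [X → . S id], [Y → . S S d], [Y → . X Y X] }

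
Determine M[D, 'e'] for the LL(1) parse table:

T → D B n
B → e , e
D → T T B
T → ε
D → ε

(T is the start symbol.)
To find M[D, 'e'], we find productions for D where 'e' is in the predict set (PREDICT(N → α) = (FIRST(α) \ {ε}) ∪ (FOLLOW(N) if α ⇒* ε)).

Relevant sets:
  FIRST(T) = { 'e', ε }
  FIRST(B) = { 'e' }
  FOLLOW(D) = { 'e' }

D → T T B: PREDICT = { 'e' }
  'e' is in predict set, so this production goes in M[D, 'e']
D → ε: PREDICT = { 'e' }
  'e' is in predict set, so this production goes in M[D, 'e']

M[D, 'e'] = D → T T B, D → ε  (a multiply-defined cell — the grammar is not LL(1))

Answer: D → T T B, D → ε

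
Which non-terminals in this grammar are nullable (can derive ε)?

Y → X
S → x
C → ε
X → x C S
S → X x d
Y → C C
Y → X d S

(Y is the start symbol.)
{ 'C', 'Y' }

ε-productions: C → ε
So C is immediately nullable.
Y → C C: every symbol on the right is nullable, so Y is nullable too.
No further non-terminal can be added: every production for the remaining non-terminals contains a terminal or a non-nullable non-terminal.
Nullable = { 'C', 'Y' }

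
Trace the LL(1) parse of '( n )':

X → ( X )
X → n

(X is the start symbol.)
LL(1) parsing maintains a stack (initially the start symbol over $) and the input. At each step: if the stack top is a terminal, match it against the current input token; if it is a non-terminal N, replace it with the RHS of M[N, lookahead] (the unique production whose predict set contains the lookahead).

Stack is shown with the top on the left.

Stack    Input    Action
------------------------
X $      ( n ) $  output X → ( X )
( X ) $  ( n ) $  match '('
X ) $    n ) $    output X → n
n ) $    n ) $    match 'n'
) $      ) $      match ')'
$        $        accept

The string is accepted.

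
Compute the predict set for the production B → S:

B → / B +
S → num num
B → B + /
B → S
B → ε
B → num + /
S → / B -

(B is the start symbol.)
{ '/', 'num' }

PREDICT(B → S) = (FIRST(RHS) \ {ε}) ∪ (FOLLOW(B) if ε ∈ FIRST(RHS), i.e. RHS ⇒* ε)
FIRST(S) = { '/', 'num' }
FIRST(S) = { '/', 'num' }
ε ∉ FIRST(S), so FOLLOW(B) is not added.
PREDICT(B → S) = { '/', 'num' }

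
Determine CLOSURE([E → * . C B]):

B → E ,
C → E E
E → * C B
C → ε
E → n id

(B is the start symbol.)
{ [C → . E E], [C → .], [E → * . C B], [E → . * C B], [E → . n id] }

To compute CLOSURE, for each item [A → α.Bβ] where B is a non-terminal, add [B → .γ] for all productions B → γ; repeat for the newly added items until nothing changes.

Start with: [E → * . C B]
  [E → * . C B] has the dot before C: add [C → . E E], [C → .]
  [C → . E E] has the dot before E: add [E → . * C B], [E → . n id]
No further items can be added.

CLOSURE = { [C → . E E], [C → .], [E → * . C B], [E → . * C B], [E → . n id] }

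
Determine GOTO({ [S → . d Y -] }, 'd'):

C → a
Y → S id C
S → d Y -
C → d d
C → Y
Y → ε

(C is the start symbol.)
{ [S → . d Y -], [S → d . Y -], [Y → . S id C], [Y → .] }

GOTO(I, 'd') = CLOSURE({ [A → αX.β] : [A → α.Xβ] ∈ I, X = 'd' })

Items with dot before 'd', with the dot advanced:
  [S → . d Y -] → [S → d . Y -]
Closure of the advanced items:
  [S → d . Y -] has the dot before Y: add [Y → . S id C], [Y → .]
  [Y → . S id C] has the dot before S: add [S → . d Y -]

GOTO = { [S → . d Y -], [S → d . Y -], [Y → . S id C], [Y → .] }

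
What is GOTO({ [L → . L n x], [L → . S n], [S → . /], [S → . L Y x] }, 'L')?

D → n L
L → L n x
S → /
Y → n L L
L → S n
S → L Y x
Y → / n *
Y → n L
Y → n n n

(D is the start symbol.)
{ [L → L . n x], [S → L . Y x], [Y → . / n *], [Y → . n L L], [Y → . n L], [Y → . n n n] }

GOTO(I, 'L') = CLOSURE({ [A → αX.β] : [A → α.Xβ] ∈ I, X = 'L' })

Items with dot before 'L', with the dot advanced:
  [L → . L n x] → [L → L . n x]
  [S → . L Y x] → [S → L . Y x]
Closure of the advanced items:
  [S → L . Y x] has the dot before Y: add [Y → . n L L], [Y → . / n *], [Y → . n L], [Y → . n n n]

GOTO = { [L → L . n x], [S → L . Y x], [Y → . / n *], [Y → . n L L], [Y → . n L], [Y → . n n n] }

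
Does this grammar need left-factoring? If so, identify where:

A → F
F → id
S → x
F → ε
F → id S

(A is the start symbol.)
Left-factoring is needed when two productions for the same non-terminal
share a common prefix on the right-hand side.

Productions for F:
  F → id
  F → ε
  F → id S

Found common prefix 'id' in productions for F

Answer: Yes, F has productions with common prefix 'id'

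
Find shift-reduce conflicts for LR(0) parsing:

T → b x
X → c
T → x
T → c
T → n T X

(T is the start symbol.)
A shift-reduce conflict occurs when an LR(0) state has both:
  - a complete (reduce) item [A → α .] (dot at the end), and
  - a shift item [B → β . c γ] (dot before a terminal).

Augment with T' → T and build the canonical LR(0) collection (I0 = CLOSURE({[T' → . T]}), then GOTO on every symbol after a dot until no new states appear). It has 10 states:
  I0: { [T → . b x], [T → . c], [T → . n T X], [T → . x], [T' → . T] }  — shift
  I1: { [T' → T .] }  — accept
  I2: { [T → b . x] }  — shift
  I3: { [T → c .] }  — reduce
  I4: { [T → . b x], [T → . c], [T → . n T X], [T → . x], [T → n . T X] }  — shift
  I5: { [T → x .] }  — reduce
  I6: { [T → n T . X], [X → . c] }  — shift
  I7: { [T → n T X .] }  — reduce
  I8: { [X → c .] }  — reduce
  I9: { [T → b x .] }  — reduce

No state contains both a complete item and a shift item.

Answer: No shift-reduce conflicts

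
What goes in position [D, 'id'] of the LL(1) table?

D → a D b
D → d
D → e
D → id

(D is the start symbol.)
D → id

To find M[D, 'id'], we find productions for D where 'id' is in the predict set (PREDICT(N → α) = (FIRST(α) \ {ε}) ∪ (FOLLOW(N) if α ⇒* ε)).

D → a D b: PREDICT = { 'a' }
D → d: PREDICT = { 'd' }
D → e: PREDICT = { 'e' }
D → id: PREDICT = { 'id' }
  'id' is in predict set, so this production goes in M[D, 'id']

M[D, 'id'] = D → id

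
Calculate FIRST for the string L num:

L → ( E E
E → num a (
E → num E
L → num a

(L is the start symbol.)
{ '(', 'num' }

FIRST sets of the non-terminals involved (from the grammar, by fixed-point iteration):
  FIRST(L) = { '(', 'num' }

To compute FIRST(L num), process the symbols left to right:
Symbol L is a non-terminal. Add FIRST(L) \ {ε} = { '(', 'num' }
L is not nullable (ε ∉ FIRST(L)), so stop here.
FIRST(L num) = { '(', 'num' }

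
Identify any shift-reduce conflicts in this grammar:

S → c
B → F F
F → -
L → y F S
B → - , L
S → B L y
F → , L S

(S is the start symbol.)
Yes — I2: [F → - .] vs [B → - . , L]

Augment with S' → S and build the canonical LR(0) collection (I0 = CLOSURE({[S' → . S]}), then GOTO on every symbol after a dot until no new states appear). It has 18 states:
  I0: { [B → . - , L], [B → . F F], [F → . , L S], [F → . -], [S → . B L y], [S → . c], [S' → . S] }  — shift
  I1: { [F → , . L S], [L → . y F S] }  — shift
  I2: { [B → - . , L], [F → - .] }  — shift, reduce
  I3: { [L → . y F S], [S → B . L y] }  — shift
  I4: { [B → F . F], [F → . , L S], [F → . -] }  — shift
  I5: { [S' → S .] }  — accept
  I6: { [S → c .] }  — reduce
  I7: { [F → - .] }  — reduce
  I8: { [B → F F .] }  — reduce
  I9: { [S → B L . y] }  — shift
  I10: { [F → . , L S], [F → . -], [L → y . F S] }  — shift
  I11: { [B → . - , L], [B → . F F], [F → . , L S], [F → . -], [L → y F . S], [S → . B L y], [S → . c] }  — shift
  I12: { [L → y F S .] }  — reduce
  I13: { [S → B L y .] }  — reduce
  I14: { [B → - , . L], [L → . y F S] }  — shift
  I15: { [B → - , L .] }  — reduce
  I16: { [B → . - , L], [B → . F F], [F → , L . S], [F → . , L S], [F → . -], [S → . B L y], [S → . c] }  — shift
  I17: { [F → , L S .] }  — reduce

I2 contains reduce item [F → - .] and shift item [B → - . , L] — shift-reduce conflict.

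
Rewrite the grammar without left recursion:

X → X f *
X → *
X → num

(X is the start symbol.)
X is directly left-recursive. The standard transformation for
  A → A α₁ | ... | A α_m | β₁ | ... | β_n
is
  A  → β₁ A' | ... | β_n A'
  A' → α₁ A' | ... | α_m A' | ε

X → * becomes X → * X'
X → num becomes X → num X'
X → X f * becomes X' → f * X'
Add X' → ε

Resulting grammar:
X → * X'
X → num X'
X' → f * X'
X' → ε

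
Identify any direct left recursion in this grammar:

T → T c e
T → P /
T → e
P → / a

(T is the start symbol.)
Direct left recursion occurs when N → N α for some non-terminal N (the right-hand side begins with the left-hand side itself).

T → T c e: LEFT RECURSIVE (starts with T)
T → P /: starts with P
T → e: starts with e
P → / a: starts with '/'

The grammar has direct left recursion on: T.

Answer: Yes, T is left-recursive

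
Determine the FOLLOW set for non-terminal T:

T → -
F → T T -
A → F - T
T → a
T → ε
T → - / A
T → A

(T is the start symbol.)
T is the start symbol, so $ ∈ FOLLOW(T).
In F → T T -: T is followed by T '-', add FIRST(T '-') \ {ε} = { '-', 'a' }
In F → T T -: T is followed by '-', add FIRST('-') \ {ε} = { '-' }
In A → F - T: T is at the end, add FOLLOW(A)

The FOLLOW sets referred to above (computed the same way, to a fixed point):
  FOLLOW(A) = { $, '-', 'a' }

Taking the union: FOLLOW(T) = { $, '-', 'a' }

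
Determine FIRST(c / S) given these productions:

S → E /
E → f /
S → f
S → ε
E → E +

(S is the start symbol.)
{ 'c' }

To compute FIRST(c / S), process the symbols left to right:
Symbol c is a terminal. Add 'c' and stop.
FIRST(c / S) = { 'c' }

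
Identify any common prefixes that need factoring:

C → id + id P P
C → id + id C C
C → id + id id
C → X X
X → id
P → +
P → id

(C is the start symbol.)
Yes, C has productions with common prefix 'id + id'

Left-factoring is needed when two productions for the same non-terminal
share a common prefix on the right-hand side.

Productions for C:
  C → id + id P P
  C → id + id C C
  C → id + id id
  C → X X
Productions for P:
  P → +
  P → id

Found common prefix 'id + id' in productions for C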